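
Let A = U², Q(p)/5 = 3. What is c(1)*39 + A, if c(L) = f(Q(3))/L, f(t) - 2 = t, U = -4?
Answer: 679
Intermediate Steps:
Q(p) = 15 (Q(p) = 5*3 = 15)
f(t) = 2 + t
c(L) = 17/L (c(L) = (2 + 15)/L = 17/L)
A = 16 (A = (-4)² = 16)
c(1)*39 + A = (17/1)*39 + 16 = (17*1)*39 + 16 = 17*39 + 16 = 663 + 16 = 679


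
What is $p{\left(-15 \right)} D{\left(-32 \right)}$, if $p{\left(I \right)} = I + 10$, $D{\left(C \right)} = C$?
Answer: $160$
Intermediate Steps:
$p{\left(I \right)} = 10 + I$
$p{\left(-15 \right)} D{\left(-32 \right)} = \left(10 - 15\right) \left(-32\right) = \left(-5\right) \left(-32\right) = 160$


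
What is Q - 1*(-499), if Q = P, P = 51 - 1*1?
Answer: 549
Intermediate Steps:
P = 50 (P = 51 - 1 = 50)
Q = 50
Q - 1*(-499) = 50 - 1*(-499) = 50 + 499 = 549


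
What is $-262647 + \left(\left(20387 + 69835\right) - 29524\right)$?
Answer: $-201949$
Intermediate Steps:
$-262647 + \left(\left(20387 + 69835\right) - 29524\right) = -262647 + \left(90222 - 29524\right) = -262647 + 60698 = -201949$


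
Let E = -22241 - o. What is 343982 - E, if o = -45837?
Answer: 320386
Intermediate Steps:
E = 23596 (E = -22241 - 1*(-45837) = -22241 + 45837 = 23596)
343982 - E = 343982 - 1*23596 = 343982 - 23596 = 320386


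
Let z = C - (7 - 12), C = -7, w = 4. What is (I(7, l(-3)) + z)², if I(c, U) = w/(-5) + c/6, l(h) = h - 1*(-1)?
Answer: 2401/900 ≈ 2.6678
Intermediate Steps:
l(h) = 1 + h (l(h) = h + 1 = 1 + h)
I(c, U) = -⅘ + c/6 (I(c, U) = 4/(-5) + c/6 = 4*(-⅕) + c*(⅙) = -⅘ + c/6)
z = -2 (z = -7 - (7 - 12) = -7 - 1*(-5) = -7 + 5 = -2)
(I(7, l(-3)) + z)² = ((-⅘ + (⅙)*7) - 2)² = ((-⅘ + 7/6) - 2)² = (11/30 - 2)² = (-49/30)² = 2401/900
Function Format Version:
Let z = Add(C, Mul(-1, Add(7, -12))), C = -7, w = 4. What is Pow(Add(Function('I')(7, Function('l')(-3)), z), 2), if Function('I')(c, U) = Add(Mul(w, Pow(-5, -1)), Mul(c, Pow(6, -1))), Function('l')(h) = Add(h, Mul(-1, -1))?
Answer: Rational(2401, 900) ≈ 2.6678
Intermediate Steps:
Function('l')(h) = Add(1, h) (Function('l')(h) = Add(h, 1) = Add(1, h))
Function('I')(c, U) = Add(Rational(-4, 5), Mul(Rational(1, 6), c)) (Function('I')(c, U) = Add(Mul(4, Pow(-5, -1)), Mul(c, Pow(6, -1))) = Add(Mul(4, Rational(-1, 5)), Mul(c, Rational(1, 6))) = Add(Rational(-4, 5), Mul(Rational(1, 6), c)))
z = -2 (z = Add(-7, Mul(-1, Add(7, -12))) = Add(-7, Mul(-1, -5)) = Add(-7, 5) = -2)
Pow(Add(Function('I')(7, Function('l')(-3)), z), 2) = Pow(Add(Add(Rational(-4, 5), Mul(Rational(1, 6), 7)), -2), 2) = Pow(Add(Add(Rational(-4, 5), Rational(7, 6)), -2), 2) = Pow(Add(Rational(11, 30), -2), 2) = Pow(Rational(-49, 30), 2) = Rational(2401, 900)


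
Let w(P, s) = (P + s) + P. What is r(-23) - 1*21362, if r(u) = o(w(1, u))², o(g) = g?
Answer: -20921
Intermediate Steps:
w(P, s) = s + 2*P
r(u) = (2 + u)² (r(u) = (u + 2*1)² = (u + 2)² = (2 + u)²)
r(-23) - 1*21362 = (2 - 23)² - 1*21362 = (-21)² - 21362 = 441 - 21362 = -20921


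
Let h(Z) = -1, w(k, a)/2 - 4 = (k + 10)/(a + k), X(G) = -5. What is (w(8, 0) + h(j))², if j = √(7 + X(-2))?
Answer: 529/4 ≈ 132.25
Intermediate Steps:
w(k, a) = 8 + 2*(10 + k)/(a + k) (w(k, a) = 8 + 2*((k + 10)/(a + k)) = 8 + 2*((10 + k)/(a + k)) = 8 + 2*(10 + k)/(a + k))
j = √2 (j = √(7 - 5) = √2 ≈ 1.4142)
(w(8, 0) + h(j))² = (2*(10 + 4*0 + 5*8)/(0 + 8) - 1)² = (2*(10 + 0 + 40)/8 - 1)² = (2*(⅛)*50 - 1)² = (25/2 - 1)² = (23/2)² = 529/4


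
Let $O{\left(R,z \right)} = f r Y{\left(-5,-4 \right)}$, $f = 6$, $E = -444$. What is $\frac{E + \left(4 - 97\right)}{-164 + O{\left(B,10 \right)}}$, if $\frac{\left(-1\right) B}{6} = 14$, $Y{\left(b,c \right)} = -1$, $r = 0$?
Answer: $\frac{537}{164} \approx 3.2744$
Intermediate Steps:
$B = -84$ ($B = \left(-6\right) 14 = -84$)
$O{\left(R,z \right)} = 0$ ($O{\left(R,z \right)} = 6 \cdot 0 \left(-1\right) = 0 \left(-1\right) = 0$)
$\frac{E + \left(4 - 97\right)}{-164 + O{\left(B,10 \right)}} = \frac{-444 + \left(4 - 97\right)}{-164 + 0} = \frac{-444 + \left(4 - 97\right)}{-164} = \left(-444 - 93\right) \left(- \frac{1}{164}\right) = \left(-537\right) \left(- \frac{1}{164}\right) = \frac{537}{164}$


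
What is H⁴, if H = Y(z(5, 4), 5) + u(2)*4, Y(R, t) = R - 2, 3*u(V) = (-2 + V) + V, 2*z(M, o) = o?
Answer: 4096/81 ≈ 50.568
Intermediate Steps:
z(M, o) = o/2
u(V) = -⅔ + 2*V/3 (u(V) = ((-2 + V) + V)/3 = (-2 + 2*V)/3 = -⅔ + 2*V/3)
Y(R, t) = -2 + R
H = 8/3 (H = (-2 + (½)*4) + (-⅔ + (⅔)*2)*4 = (-2 + 2) + (-⅔ + 4/3)*4 = 0 + (⅔)*4 = 0 + 8/3 = 8/3 ≈ 2.6667)
H⁴ = (8/3)⁴ = 4096/81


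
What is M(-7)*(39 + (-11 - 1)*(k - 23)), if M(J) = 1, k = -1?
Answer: 327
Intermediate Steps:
M(-7)*(39 + (-11 - 1)*(k - 23)) = 1*(39 + (-11 - 1)*(-1 - 23)) = 1*(39 - 12*(-24)) = 1*(39 + 288) = 1*327 = 327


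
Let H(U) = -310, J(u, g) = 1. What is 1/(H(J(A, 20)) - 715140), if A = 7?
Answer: -1/715450 ≈ -1.3977e-6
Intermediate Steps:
1/(H(J(A, 20)) - 715140) = 1/(-310 - 715140) = 1/(-715450) = -1/715450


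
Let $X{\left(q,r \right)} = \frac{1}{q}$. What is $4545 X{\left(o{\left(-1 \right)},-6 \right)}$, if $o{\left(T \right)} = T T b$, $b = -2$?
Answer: $- \frac{4545}{2} \approx -2272.5$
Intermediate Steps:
$o{\left(T \right)} = - 2 T^{2}$ ($o{\left(T \right)} = T T \left(-2\right) = T^{2} \left(-2\right) = - 2 T^{2}$)
$4545 X{\left(o{\left(-1 \right)},-6 \right)} = \frac{4545}{\left(-2\right) \left(-1\right)^{2}} = \frac{4545}{\left(-2\right) 1} = \frac{4545}{-2} = 4545 \left(- \frac{1}{2}\right) = - \frac{4545}{2}$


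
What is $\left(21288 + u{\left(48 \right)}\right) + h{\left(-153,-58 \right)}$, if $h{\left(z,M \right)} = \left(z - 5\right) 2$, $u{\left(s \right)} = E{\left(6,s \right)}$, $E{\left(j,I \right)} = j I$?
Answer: $21260$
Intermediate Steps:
$E{\left(j,I \right)} = I j$
$u{\left(s \right)} = 6 s$ ($u{\left(s \right)} = s 6 = 6 s$)
$h{\left(z,M \right)} = -10 + 2 z$ ($h{\left(z,M \right)} = \left(-5 + z\right) 2 = -10 + 2 z$)
$\left(21288 + u{\left(48 \right)}\right) + h{\left(-153,-58 \right)} = \left(21288 + 6 \cdot 48\right) + \left(-10 + 2 \left(-153\right)\right) = \left(21288 + 288\right) - 316 = 21576 - 316 = 21260$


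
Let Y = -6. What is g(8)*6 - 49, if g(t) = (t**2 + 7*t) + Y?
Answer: 635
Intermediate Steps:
g(t) = -6 + t**2 + 7*t (g(t) = (t**2 + 7*t) - 6 = -6 + t**2 + 7*t)
g(8)*6 - 49 = (-6 + 8**2 + 7*8)*6 - 49 = (-6 + 64 + 56)*6 - 49 = 114*6 - 49 = 684 - 49 = 635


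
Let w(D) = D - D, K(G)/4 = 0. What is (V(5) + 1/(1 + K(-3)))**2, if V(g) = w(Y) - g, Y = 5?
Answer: 16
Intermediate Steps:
K(G) = 0 (K(G) = 4*0 = 0)
w(D) = 0
V(g) = -g (V(g) = 0 - g = -g)
(V(5) + 1/(1 + K(-3)))**2 = (-1*5 + 1/(1 + 0))**2 = (-5 + 1/1)**2 = (-5 + 1)**2 = (-4)**2 = 16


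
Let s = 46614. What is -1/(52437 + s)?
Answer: -1/99051 ≈ -1.0096e-5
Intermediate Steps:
-1/(52437 + s) = -1/(52437 + 46614) = -1/99051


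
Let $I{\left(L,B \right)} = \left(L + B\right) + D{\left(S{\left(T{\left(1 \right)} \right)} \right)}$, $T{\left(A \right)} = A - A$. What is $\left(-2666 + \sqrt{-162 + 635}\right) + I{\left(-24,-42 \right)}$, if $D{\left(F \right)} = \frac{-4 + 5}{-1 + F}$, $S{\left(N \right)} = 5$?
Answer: $- \frac{10927}{4} + \sqrt{473} \approx -2710.0$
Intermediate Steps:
$T{\left(A \right)} = 0$
$D{\left(F \right)} = \frac{1}{-1 + F}$ ($D{\left(F \right)} = 1 \frac{1}{-1 + F} = \frac{1}{-1 + F}$)
$I{\left(L,B \right)} = \frac{1}{4} + B + L$ ($I{\left(L,B \right)} = \left(L + B\right) + \frac{1}{-1 + 5} = \left(B + L\right) + \frac{1}{4} = \frac{1}{4} + B + L$)
$\left(-2666 + \sqrt{-162 + 635}\right) + I{\left(-24,-42 \right)} = \left(-2666 + \sqrt{-162 + 635}\right) - \frac{263}{4} = \left(-2666 + \sqrt{473}\right) - \frac{263}{4} = - \frac{10927}{4} + \sqrt{473}$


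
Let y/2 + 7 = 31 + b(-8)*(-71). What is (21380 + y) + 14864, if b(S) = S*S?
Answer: 27204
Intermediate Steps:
b(S) = S²
y = -9040 (y = -14 + 2*(31 + (-8)²*(-71)) = -14 + 2*(31 + 64*(-71)) = -14 + 2*(31 - 4544) = -14 + 2*(-4513) = -14 - 9026 = -9040)
(21380 + y) + 14864 = (21380 - 9040) + 14864 = 12340 + 14864 = 27204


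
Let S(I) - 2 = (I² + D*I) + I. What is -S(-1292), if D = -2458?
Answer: -4843710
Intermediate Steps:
S(I) = 2 + I² - 2457*I (S(I) = 2 + ((I² - 2458*I) + I) = 2 + (I² - 2457*I) = 2 + I² - 2457*I)
-S(-1292) = -(2 + (-1292)² - 2457*(-1292)) = -(2 + 1669264 + 3174444) = -1*4843710 = -4843710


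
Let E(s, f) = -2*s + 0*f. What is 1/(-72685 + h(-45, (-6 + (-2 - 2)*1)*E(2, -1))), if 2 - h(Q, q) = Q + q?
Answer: -1/72678 ≈ -1.3759e-5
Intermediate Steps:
E(s, f) = -2*s (E(s, f) = -2*s + 0 = -2*s)
h(Q, q) = 2 - Q - q (h(Q, q) = 2 - (Q + q) = 2 + (-Q - q) = 2 - Q - q)
1/(-72685 + h(-45, (-6 + (-2 - 2)*1)*E(2, -1))) = 1/(-72685 + (2 - 1*(-45) - (-6 + (-2 - 2)*1)*(-2*2))) = 1/(-72685 + (2 + 45 - (-6 - 4*1)*(-4))) = 1/(-72685 + (2 + 45 - (-6 - 4)*(-4))) = 1/(-72685 + (2 + 45 - (-10)*(-4))) = 1/(-72685 + (2 + 45 - 1*40)) = 1/(-72685 + (2 + 45 - 40)) = 1/(-72685 + 7) = 1/(-72678) = -1/72678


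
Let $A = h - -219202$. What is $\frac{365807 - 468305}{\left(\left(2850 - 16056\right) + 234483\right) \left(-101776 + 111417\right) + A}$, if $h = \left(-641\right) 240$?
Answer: $- \frac{102498}{2133396919} \approx -4.8044 \cdot 10^{-5}$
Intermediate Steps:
$h = -153840$
$A = 65362$ ($A = -153840 - -219202 = -153840 + 219202 = 65362$)
$\frac{365807 - 468305}{\left(\left(2850 - 16056\right) + 234483\right) \left(-101776 + 111417\right) + A} = \frac{365807 - 468305}{\left(\left(2850 - 16056\right) + 234483\right) \left(-101776 + 111417\right) + 65362} = - \frac{102498}{\left(-13206 + 234483\right) 9641 + 65362} = - \frac{102498}{221277 \cdot 9641 + 65362} = - \frac{102498}{2133331557 + 65362} = - \frac{102498}{2133396919}$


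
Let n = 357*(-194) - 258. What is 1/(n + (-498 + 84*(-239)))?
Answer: -1/90090 ≈ -1.1100e-5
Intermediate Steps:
n = -69516 (n = -69258 - 258 = -69516)
1/(n + (-498 + 84*(-239))) = 1/(-69516 + (-498 + 84*(-239))) = 1/(-69516 + (-498 - 20076)) = 1/(-69516 - 20574) = 1/(-90090) = -1/90090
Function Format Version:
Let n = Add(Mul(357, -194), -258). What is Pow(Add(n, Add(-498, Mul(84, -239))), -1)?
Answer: Rational(-1, 90090) ≈ -1.1100e-5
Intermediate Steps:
n = -69516 (n = Add(-69258, -258) = -69516)
Pow(Add(n, Add(-498, Mul(84, -239))), -1) = Pow(Add(-69516, Add(-498, Mul(84, -239))), -1) = Pow(Add(-69516, Add(-498, -20076)), -1) = Pow(Add(-69516, -20574), -1) = Pow(-90090, -1) = Rational(-1, 90090)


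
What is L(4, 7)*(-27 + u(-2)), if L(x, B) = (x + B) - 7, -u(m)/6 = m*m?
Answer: -204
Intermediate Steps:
u(m) = -6*m² (u(m) = -6*m*m = -6*m²)
L(x, B) = -7 + B + x (L(x, B) = (B + x) - 7 = -7 + B + x)
L(4, 7)*(-27 + u(-2)) = (-7 + 7 + 4)*(-27 - 6*(-2)²) = 4*(-27 - 6*4) = 4*(-27 - 24) = 4*(-51) = -204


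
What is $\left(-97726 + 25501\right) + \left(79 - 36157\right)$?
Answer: $-108303$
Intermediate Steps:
$\left(-97726 + 25501\right) + \left(79 - 36157\right) = -72225 + \left(79 - 36157\right) = -72225 - 36078 = -108303$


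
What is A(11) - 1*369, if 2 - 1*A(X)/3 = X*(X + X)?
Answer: -1089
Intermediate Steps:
A(X) = 6 - 6*X² (A(X) = 6 - 3*X*(X + X) = 6 - 3*X*2*X = 6 - 6*X²)
A(11) - 1*369 = (6 - 6*11²) - 1*369 = (6 - 6*121) - 369 = (6 - 726) - 369 = -720 - 369 = -1089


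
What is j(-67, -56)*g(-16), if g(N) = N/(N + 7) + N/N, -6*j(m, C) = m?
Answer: 1675/54 ≈ 31.019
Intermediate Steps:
j(m, C) = -m/6
g(N) = 1 + N/(7 + N) (g(N) = N/(7 + N) + 1 = 1 + N/(7 + N))
j(-67, -56)*g(-16) = (-⅙*(-67))*((7 + 2*(-16))/(7 - 16)) = 67*((7 - 32)/(-9))/6 = 67*(-⅑*(-25))/6 = (67/6)*(25/9) = 1675/54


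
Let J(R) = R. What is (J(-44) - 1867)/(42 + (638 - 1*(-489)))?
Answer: -273/167 ≈ -1.6347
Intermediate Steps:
(J(-44) - 1867)/(42 + (638 - 1*(-489))) = (-44 - 1867)/(42 + (638 - 1*(-489))) = -1911/(42 + (638 + 489)) = -1911/(42 + 1127) = -1911/1169 = -1911*1/1169 = -273/167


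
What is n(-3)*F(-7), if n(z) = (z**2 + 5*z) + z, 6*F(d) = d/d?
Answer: -3/2 ≈ -1.5000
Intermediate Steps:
F(d) = 1/6 (F(d) = (d/d)/6 = (1/6)*1 = 1/6)
n(z) = z**2 + 6*z
n(-3)*F(-7) = -3*(6 - 3)*(1/6) = -3*3*(1/6) = -9*1/6 = -3/2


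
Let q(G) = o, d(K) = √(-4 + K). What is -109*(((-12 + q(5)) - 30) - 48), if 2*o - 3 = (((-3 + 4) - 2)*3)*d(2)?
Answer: 19293/2 + 327*I*√2/2 ≈ 9646.5 + 231.22*I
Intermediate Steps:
o = 3/2 - 3*I*√2/2 (o = 3/2 + ((((-3 + 4) - 2)*3)*√(-4 + 2))/2 = 3/2 + (((1 - 2)*3)*√(-2))/2 = 3/2 + ((-1*3)*(I*√2))/2 = 3/2 + (-3*I*√2)/2 = 3/2 - 3*I*√2/2 ≈ 1.5 - 2.1213*I)
q(G) = 3/2 - 3*I*√2/2
-109*(((-12 + q(5)) - 30) - 48) = -109*(((-12 + (3/2 - 3*I*√2/2)) - 30) - 48) = -109*(((-21/2 - 3*I*√2/2) - 30) - 48) = -109*((-81/2 - 3*I*√2/2) - 48) = -109*(-177/2 - 3*I*√2/2) = 19293/2 + 327*I*√2/2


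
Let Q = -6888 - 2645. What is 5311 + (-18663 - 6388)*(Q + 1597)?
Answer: 198810047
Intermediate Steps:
Q = -9533
5311 + (-18663 - 6388)*(Q + 1597) = 5311 + (-18663 - 6388)*(-9533 + 1597) = 5311 - 25051*(-7936) = 5311 + 198804736 = 198810047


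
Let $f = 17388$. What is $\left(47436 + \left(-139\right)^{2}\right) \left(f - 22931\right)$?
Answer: $-370034051$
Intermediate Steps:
$\left(47436 + \left(-139\right)^{2}\right) \left(f - 22931\right) = \left(47436 + \left(-139\right)^{2}\right) \left(17388 - 22931\right) = \left(47436 + 19321\right) \left(17388 + \left(-24142 + 1211\right)\right) = 66757 \left(17388 - 22931\right) = 66757 \left(-5543\right) = -370034051$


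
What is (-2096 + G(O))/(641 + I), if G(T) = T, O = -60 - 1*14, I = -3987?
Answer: 155/239 ≈ 0.64854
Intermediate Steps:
O = -74 (O = -60 - 14 = -74)
(-2096 + G(O))/(641 + I) = (-2096 - 74)/(641 - 3987) = -2170/(-3346) = -2170*(-1/3346) = 155/239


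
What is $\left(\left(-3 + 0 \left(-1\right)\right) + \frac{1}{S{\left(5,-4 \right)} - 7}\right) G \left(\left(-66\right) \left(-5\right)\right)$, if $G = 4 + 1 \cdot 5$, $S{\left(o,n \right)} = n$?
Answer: $-9180$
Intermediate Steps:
$G = 9$ ($G = 4 + 5 = 9$)
$\left(\left(-3 + 0 \left(-1\right)\right) + \frac{1}{S{\left(5,-4 \right)} - 7}\right) G \left(\left(-66\right) \left(-5\right)\right) = \left(\left(-3 + 0 \left(-1\right)\right) + \frac{1}{-4 - 7}\right) 9 \left(\left(-66\right) \left(-5\right)\right) = \left(\left(-3 + 0\right) + \frac{1}{-4 - 7}\right) 9 \cdot 330 = \left(-3 + \frac{1}{-11}\right) 9 \cdot 330 = \left(-3 - \frac{1}{11}\right) 9 \cdot 330 = \left(- \frac{34}{11}\right) 9 \cdot 330 = \left(- \frac{306}{11}\right) 330 = -9180$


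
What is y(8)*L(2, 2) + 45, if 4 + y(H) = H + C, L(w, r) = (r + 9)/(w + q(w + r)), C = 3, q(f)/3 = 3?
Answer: 52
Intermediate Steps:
q(f) = 9 (q(f) = 3*3 = 9)
L(w, r) = (9 + r)/(9 + w) (L(w, r) = (r + 9)/(w + 9) = (9 + r)/(9 + w))
y(H) = -1 + H (y(H) = -4 + (H + 3) = -4 + (3 + H) = -1 + H)
y(8)*L(2, 2) + 45 = (-1 + 8)*((9 + 2)/(9 + 2)) + 45 = 7*(11/11) + 45 = 7*((1/11)*11) + 45 = 7*1 + 45 = 7 + 45 = 52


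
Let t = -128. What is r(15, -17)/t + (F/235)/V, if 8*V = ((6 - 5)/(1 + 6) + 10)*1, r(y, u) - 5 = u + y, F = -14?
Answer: -150407/2135680 ≈ -0.070426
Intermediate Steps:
r(y, u) = 5 + u + y (r(y, u) = 5 + (u + y) = 5 + u + y)
V = 71/56 (V = (((6 - 5)/(1 + 6) + 10)*1)/8 = ((1/7 + 10)*1)/8 = ((1*(⅐) + 10)*1)/8 = ((⅐ + 10)*1)/8 = ((71/7)*1)/8 = (⅛)*(71/7) = 71/56 ≈ 1.2679)
r(15, -17)/t + (F/235)/V = (5 - 17 + 15)/(-128) + (-14/235)/(71/56) = 3*(-1/128) - 14*1/235*(56/71) = -3/128 - 14/235*56/71 = -3/128 - 784/16685 = -150407/2135680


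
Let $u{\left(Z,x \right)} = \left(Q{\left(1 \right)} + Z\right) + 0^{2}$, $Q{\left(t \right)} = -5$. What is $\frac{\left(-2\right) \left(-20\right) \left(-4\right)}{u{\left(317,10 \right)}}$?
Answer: $- \frac{20}{39} \approx -0.51282$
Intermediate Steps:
$u{\left(Z,x \right)} = -5 + Z$ ($u{\left(Z,x \right)} = \left(-5 + Z\right) + 0^{2} = \left(-5 + Z\right) + 0 = -5 + Z$)
$\frac{\left(-2\right) \left(-20\right) \left(-4\right)}{u{\left(317,10 \right)}} = \frac{\left(-2\right) \left(-20\right) \left(-4\right)}{-5 + 317} = \frac{40 \left(-4\right)}{312} = \left(-160\right) \frac{1}{312} = - \frac{20}{39}$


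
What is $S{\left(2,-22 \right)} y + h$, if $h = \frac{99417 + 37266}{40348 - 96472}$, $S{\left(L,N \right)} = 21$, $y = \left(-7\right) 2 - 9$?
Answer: $- \frac{3027175}{6236} \approx -485.44$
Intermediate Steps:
$y = -23$ ($y = -14 - 9 = -23$)
$h = - \frac{15187}{6236}$ ($h = \frac{136683}{-56124} = 136683 \left(- \frac{1}{56124}\right) = - \frac{15187}{6236} \approx -2.4354$)
$S{\left(2,-22 \right)} y + h = 21 \left(-23\right) - \frac{15187}{6236} = -483 - \frac{15187}{6236} = - \frac{3027175}{6236}$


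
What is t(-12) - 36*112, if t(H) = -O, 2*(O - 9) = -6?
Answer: -4038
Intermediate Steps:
O = 6 (O = 9 + (1/2)*(-6) = 9 - 3 = 6)
t(H) = -6 (t(H) = -1*6 = -6)
t(-12) - 36*112 = -6 - 36*112 = -6 - 4032 = -4038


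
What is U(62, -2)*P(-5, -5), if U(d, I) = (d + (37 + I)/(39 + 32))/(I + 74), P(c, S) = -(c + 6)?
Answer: -493/568 ≈ -0.86796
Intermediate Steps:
P(c, S) = -6 - c (P(c, S) = -(6 + c) = -6 - c)
U(d, I) = (37/71 + d + I/71)/(74 + I) (U(d, I) = (d + (37 + I)/71)/(74 + I) = (d + (37 + I)*(1/71))/(74 + I) = (d + (37/71 + I/71))/(74 + I) = (37/71 + d + I/71)/(74 + I))
U(62, -2)*P(-5, -5) = ((37 - 2 + 71*62)/(71*(74 - 2)))*(-6 - 1*(-5)) = ((1/71)*(37 - 2 + 4402)/72)*(-6 + 5) = ((1/71)*(1/72)*4437)*(-1) = (493/568)*(-1) = -493/568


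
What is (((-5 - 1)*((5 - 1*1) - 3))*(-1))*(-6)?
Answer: -36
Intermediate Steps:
(((-5 - 1)*((5 - 1*1) - 3))*(-1))*(-6) = (-6*((5 - 1) - 3)*(-1))*(-6) = (-6*(4 - 3)*(-1))*(-6) = (-6*1*(-1))*(-6) = -6*(-1)*(-6) = 6*(-6) = -36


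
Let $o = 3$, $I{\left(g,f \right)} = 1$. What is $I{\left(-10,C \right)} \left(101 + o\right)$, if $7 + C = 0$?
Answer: $104$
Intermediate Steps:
$C = -7$ ($C = -7 + 0 = -7$)
$I{\left(-10,C \right)} \left(101 + o\right) = 1 \left(101 + 3\right) = 1 \cdot 104 = 104$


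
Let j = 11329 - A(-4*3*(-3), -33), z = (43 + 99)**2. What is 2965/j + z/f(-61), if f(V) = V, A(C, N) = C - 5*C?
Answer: -231160707/699853 ≈ -330.30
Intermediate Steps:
z = 20164 (z = 142**2 = 20164)
A(C, N) = -4*C
j = 11473 (j = 11329 - (-4)*-4*3*(-3) = 11329 - (-4)*(-12*(-3)) = 11329 - (-4)*36 = 11329 - 1*(-144) = 11329 + 144 = 11473)
2965/j + z/f(-61) = 2965/11473 + 20164/(-61) = 2965*(1/11473) + 20164*(-1/61) = 2965/11473 - 20164/61 = -231160707/699853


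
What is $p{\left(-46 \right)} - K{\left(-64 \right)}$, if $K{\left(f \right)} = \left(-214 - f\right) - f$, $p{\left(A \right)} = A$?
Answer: $40$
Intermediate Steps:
$K{\left(f \right)} = -214 - 2 f$
$p{\left(-46 \right)} - K{\left(-64 \right)} = -46 - \left(-214 - -128\right) = -46 - \left(-214 + 128\right) = -46 - -86 = -46 + 86 = 40$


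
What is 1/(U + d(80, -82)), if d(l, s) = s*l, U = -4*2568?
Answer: -1/16832 ≈ -5.9411e-5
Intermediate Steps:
U = -10272
d(l, s) = l*s
1/(U + d(80, -82)) = 1/(-10272 + 80*(-82)) = 1/(-10272 - 6560) = 1/(-16832) = -1/16832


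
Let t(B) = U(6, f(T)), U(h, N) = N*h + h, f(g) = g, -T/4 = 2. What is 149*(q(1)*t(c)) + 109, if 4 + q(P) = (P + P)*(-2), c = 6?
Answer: 50173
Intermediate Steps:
T = -8 (T = -4*2 = -8)
q(P) = -4 - 4*P (q(P) = -4 + (P + P)*(-2) = -4 + (2*P)*(-2) = -4 - 4*P)
U(h, N) = h + N*h
t(B) = -42 (t(B) = 6*(1 - 8) = 6*(-7) = -42)
149*(q(1)*t(c)) + 109 = 149*((-4 - 4*1)*(-42)) + 109 = 149*((-4 - 4)*(-42)) + 109 = 149*(-8*(-42)) + 109 = 149*336 + 109 = 50064 + 109 = 50173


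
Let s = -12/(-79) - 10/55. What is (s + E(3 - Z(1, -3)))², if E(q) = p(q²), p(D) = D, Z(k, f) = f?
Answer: 977062564/755161 ≈ 1293.8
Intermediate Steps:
E(q) = q²
s = -26/869 (s = -12*(-1/79) - 10*1/55 = 12/79 - 2/11 = -26/869 ≈ -0.029919)
(s + E(3 - Z(1, -3)))² = (-26/869 + (3 - 1*(-3))²)² = (-26/869 + (3 + 3)²)² = (-26/869 + 6²)² = (-26/869 + 36)² = (31258/869)² = 977062564/755161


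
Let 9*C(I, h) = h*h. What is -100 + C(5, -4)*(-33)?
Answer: -476/3 ≈ -158.67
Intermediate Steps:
C(I, h) = h²/9 (C(I, h) = (h*h)/9 = h²/9)
-100 + C(5, -4)*(-33) = -100 + ((⅑)*(-4)²)*(-33) = -100 + ((⅑)*16)*(-33) = -100 + (16/9)*(-33) = -100 - 176/3 = -476/3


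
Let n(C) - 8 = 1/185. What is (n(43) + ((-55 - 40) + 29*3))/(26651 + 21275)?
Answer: 1/8866310 ≈ 1.1279e-7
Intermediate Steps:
n(C) = 1481/185 (n(C) = 8 + 1/185 = 1481/185)
(n(43) + ((-55 - 40) + 29*3))/(26651 + 21275) = (1481/185 + ((-55 - 40) + 29*3))/(26651 + 21275) = (1481/185 + (-95 + 87))/47926 = (1481/185 - 8)*(1/47926) = (1/185)*(1/47926) = 1/8866310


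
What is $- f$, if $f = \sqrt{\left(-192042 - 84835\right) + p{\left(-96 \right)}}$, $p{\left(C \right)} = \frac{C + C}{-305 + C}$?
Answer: $- \frac{i \sqrt{44522021485}}{401} \approx - 526.19 i$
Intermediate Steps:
$p{\left(C \right)} = \frac{2 C}{-305 + C}$
$f = \frac{i \sqrt{44522021485}}{401}$ ($f = \sqrt{\left(-192042 - 84835\right) + 2 \left(-96\right) \frac{1}{-305 - 96}} = \sqrt{\left(-192042 - 84835\right) + 2 \left(-96\right) \frac{1}{-401}} = \sqrt{-276877 + 2 \left(-96\right) \left(- \frac{1}{401}\right)} = \sqrt{-276877 + \frac{192}{401}} = \sqrt{- \frac{111027485}{401}} = \frac{i \sqrt{44522021485}}{401} \approx 526.19 i$)
$- f = - \frac{i \sqrt{44522021485}}{401}$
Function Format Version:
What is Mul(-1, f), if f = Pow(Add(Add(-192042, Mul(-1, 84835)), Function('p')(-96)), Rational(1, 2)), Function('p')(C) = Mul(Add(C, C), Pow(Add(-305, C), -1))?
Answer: Mul(Rational(-1, 401), I, Pow(44522021485, Rational(1, 2))) ≈ Mul(-526.19, I)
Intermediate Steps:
Function('p')(C) = Mul(2, C, Pow(Add(-305, C), -1)) (Function('p')(C) = Mul(Mul(2, C), Pow(Add(-305, C), -1)) = Mul(2, C, Pow(Add(-305, C), -1)))
f = Mul(Rational(1, 401), I, Pow(44522021485, Rational(1, 2))) (f = Pow(Add(Add(-192042, Mul(-1, 84835)), Mul(2, -96, Pow(Add(-305, -96), -1))), Rational(1, 2)) = Pow(Add(Add(-192042, -84835), Mul(2, -96, Pow(-401, -1))), Rational(1, 2)) = Pow(Add(-276877, Mul(2, -96, Rational(-1, 401))), Rational(1, 2)) = Pow(Add(-276877, Rational(192, 401)), Rational(1, 2)) = Pow(Rational(-111027485, 401), Rational(1, 2)) = Mul(Rational(1, 401), I, Pow(44522021485, Rational(1, 2))) ≈ Mul(526.19, I))
Mul(-1, f) = Mul(-1, Mul(Rational(1, 401), I, Pow(44522021485, Rational(1, 2)))) = Mul(Rational(-1, 401), I, Pow(44522021485, Rational(1, 2)))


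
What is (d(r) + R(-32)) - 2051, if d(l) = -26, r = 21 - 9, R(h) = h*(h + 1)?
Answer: -1085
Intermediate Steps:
R(h) = h*(1 + h)
r = 12
(d(r) + R(-32)) - 2051 = (-26 - 32*(1 - 32)) - 2051 = (-26 - 32*(-31)) - 2051 = (-26 + 992) - 2051 = 966 - 2051 = -1085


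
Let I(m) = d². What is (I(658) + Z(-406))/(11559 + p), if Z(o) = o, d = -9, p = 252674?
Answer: -325/264233 ≈ -0.0012300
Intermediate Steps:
I(m) = 81 (I(m) = (-9)² = 81)
(I(658) + Z(-406))/(11559 + p) = (81 - 406)/(11559 + 252674) = -325/264233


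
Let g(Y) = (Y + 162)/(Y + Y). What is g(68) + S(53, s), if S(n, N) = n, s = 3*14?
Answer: 3719/68 ≈ 54.691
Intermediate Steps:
s = 42
g(Y) = (162 + Y)/(2*Y) (g(Y) = (162 + Y)/((2*Y)) = (162 + Y)*(1/(2*Y)) = (162 + Y)/(2*Y))
g(68) + S(53, s) = (½)*(162 + 68)/68 + 53 = (½)*(1/68)*230 + 53 = 115/68 + 53 = 3719/68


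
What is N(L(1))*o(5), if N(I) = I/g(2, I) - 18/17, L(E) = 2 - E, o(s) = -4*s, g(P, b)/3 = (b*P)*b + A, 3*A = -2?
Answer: 275/17 ≈ 16.176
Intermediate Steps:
A = -⅔ (A = (⅓)*(-2) = -⅔ ≈ -0.66667)
g(P, b) = -2 + 3*P*b² (g(P, b) = 3*((b*P)*b - ⅔) = 3*((P*b)*b - ⅔) = 3*(P*b² - ⅔) = 3*(-⅔ + P*b²) = -2 + 3*P*b²)
N(I) = -18/17 + I/(-2 + 6*I²) (N(I) = I/(-2 + 3*2*I²) - 18/17 = I/(-2 + 6*I²) - 18*1/17 = I/(-2 + 6*I²) - 18/17 = -18/17 + I/(-2 + 6*I²))
N(L(1))*o(5) = ((36 - 108*(2 - 1*1)² + 17*(2 - 1*1))/(34*(-1 + 3*(2 - 1*1)²)))*(-4*5) = ((36 - 108*(2 - 1)² + 17*(2 - 1))/(34*(-1 + 3*(2 - 1)²)))*(-20) = ((36 - 108*1² + 17*1)/(34*(-1 + 3*1²)))*(-20) = ((36 - 108*1 + 17)/(34*(-1 + 3*1)))*(-20) = ((36 - 108 + 17)/(34*(-1 + 3)))*(-20) = ((1/34)*(-55)/2)*(-20) = ((1/34)*(½)*(-55))*(-20) = -55/68*(-20) = 275/17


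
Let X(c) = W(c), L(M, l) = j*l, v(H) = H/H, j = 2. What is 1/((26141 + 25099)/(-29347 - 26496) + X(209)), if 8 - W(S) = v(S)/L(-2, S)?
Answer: 23342374/165264829 ≈ 0.14124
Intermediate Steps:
v(H) = 1
L(M, l) = 2*l
W(S) = 8 - 1/(2*S)
X(c) = 8 - 1/(2*c)
1/((26141 + 25099)/(-29347 - 26496) + X(209)) = 1/((26141 + 25099)/(-29347 - 26496) + (8 - ½/209)) = 1/(51240/(-55843) + (8 - ½*1/209)) = 1/(51240*(-1/55843) + (8 - 1/418)) = 1/(-51240/55843 + 3343/418) = 1/(165264829/23342374) = 23342374/165264829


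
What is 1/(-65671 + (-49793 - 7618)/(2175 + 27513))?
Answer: -9896/649899353 ≈ -1.5227e-5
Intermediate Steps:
1/(-65671 + (-49793 - 7618)/(2175 + 27513)) = 1/(-65671 - 57411/29688) = 1/(-65671 - 57411*1/29688) = 1/(-65671 - 19137/9896) = 1/(-649899353/9896) = -9896/649899353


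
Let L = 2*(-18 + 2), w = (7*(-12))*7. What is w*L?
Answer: 18816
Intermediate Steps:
w = -588 (w = -84*7 = -588)
L = -32 (L = 2*(-16) = -32)
w*L = -588*(-32) = 18816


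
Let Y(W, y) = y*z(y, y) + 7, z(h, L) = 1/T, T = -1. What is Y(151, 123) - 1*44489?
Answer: -44605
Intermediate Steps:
z(h, L) = -1 (z(h, L) = 1/(-1) = -1)
Y(W, y) = 7 - y (Y(W, y) = y*(-1) + 7 = -y + 7 = 7 - y)
Y(151, 123) - 1*44489 = (7 - 1*123) - 1*44489 = (7 - 123) - 44489 = -116 - 44489 = -44605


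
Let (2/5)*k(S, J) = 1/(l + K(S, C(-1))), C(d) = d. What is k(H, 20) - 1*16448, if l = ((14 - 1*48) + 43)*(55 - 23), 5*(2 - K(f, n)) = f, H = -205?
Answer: -10888571/662 ≈ -16448.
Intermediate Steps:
K(f, n) = 2 - f/5
l = 288 (l = ((14 - 48) + 43)*32 = (-34 + 43)*32 = 9*32 = 288)
k(S, J) = 5/(2*(290 - S/5)) (k(S, J) = 5/(2*(288 + (2 - S/5))) = 5/(2*(290 - S/5)))
k(H, 20) - 1*16448 = -25/(-2900 + 2*(-205)) - 1*16448 = -25/(-2900 - 410) - 16448 = -25/(-3310) - 16448 = -25*(-1/3310) - 16448 = 5/662 - 16448 = -10888571/662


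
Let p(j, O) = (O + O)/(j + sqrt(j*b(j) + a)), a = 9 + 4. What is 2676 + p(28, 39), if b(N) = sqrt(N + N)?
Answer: 2676 + 78/(28 + sqrt(13 + 56*sqrt(14))) ≈ 2677.8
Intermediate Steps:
a = 13
b(N) = sqrt(2)*sqrt(N) (b(N) = sqrt(2*N) = sqrt(2)*sqrt(N))
p(j, O) = 2*O/(j + sqrt(13 + sqrt(2)*j**(3/2))) (p(j, O) = (O + O)/(j + sqrt(j*(sqrt(2)*sqrt(j)) + 13)) = (2*O)/(j + sqrt(sqrt(2)*j**(3/2) + 13)) = (2*O)/(j + sqrt(13 + sqrt(2)*j**(3/2))) = 2*O/(j + sqrt(13 + sqrt(2)*j**(3/2))))
2676 + p(28, 39) = 2676 + 2*39/(28 + sqrt(13 + sqrt(2)*28**(3/2))) = 2676 + 2*39/(28 + sqrt(13 + sqrt(2)*(56*sqrt(7)))) = 2676 + 2*39/(28 + sqrt(13 + 56*sqrt(14))) = 2676 + 78/(28 + sqrt(13 + 56*sqrt(14)))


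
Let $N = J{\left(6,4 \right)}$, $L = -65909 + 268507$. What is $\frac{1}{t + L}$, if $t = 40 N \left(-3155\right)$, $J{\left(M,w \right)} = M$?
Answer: $- \frac{1}{554602} \approx -1.8031 \cdot 10^{-6}$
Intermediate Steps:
$L = 202598$
$N = 6$
$t = -757200$ ($t = 40 \cdot 6 \left(-3155\right) = 40 \left(-18930\right) = -757200$)
$\frac{1}{t + L} = \frac{1}{-757200 + 202598} = \frac{1}{-554602} = - \frac{1}{554602}$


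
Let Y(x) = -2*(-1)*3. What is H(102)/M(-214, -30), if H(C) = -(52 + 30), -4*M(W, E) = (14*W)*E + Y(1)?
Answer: 164/44943 ≈ 0.0036491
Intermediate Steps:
Y(x) = 6 (Y(x) = 2*3 = 6)
M(W, E) = -3/2 - 7*E*W/2 (M(W, E) = -((14*W)*E + 6)/4 = -(14*E*W + 6)/4 = -(6 + 14*E*W)/4 = -3/2 - 7*E*W/2)
H(C) = -82 (H(C) = -1*82 = -82)
H(102)/M(-214, -30) = -82/(-3/2 - 7/2*(-30)*(-214)) = -82/(-3/2 - 22470) = -82/(-44943/2) = -82*(-2/44943) = 164/44943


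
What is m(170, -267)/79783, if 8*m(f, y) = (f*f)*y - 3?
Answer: -7716303/638264 ≈ -12.090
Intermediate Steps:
m(f, y) = -3/8 + y*f²/8 (m(f, y) = ((f*f)*y - 3)/8 = (f²*y - 3)/8 = (y*f² - 3)/8 = (-3 + y*f²)/8 = -3/8 + y*f²/8)
m(170, -267)/79783 = (-3/8 + (⅛)*(-267)*170²)/79783 = (-3/8 + (⅛)*(-267)*28900)*(1/79783) = (-3/8 - 1929075/2)*(1/79783) = -7716303/8*1/79783 = -7716303/638264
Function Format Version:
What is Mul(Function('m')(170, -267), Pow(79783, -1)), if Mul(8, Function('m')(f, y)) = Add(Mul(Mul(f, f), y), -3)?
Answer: Rational(-7716303, 638264) ≈ -12.090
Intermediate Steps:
Function('m')(f, y) = Add(Rational(-3, 8), Mul(Rational(1, 8), y, Pow(f, 2))) (Function('m')(f, y) = Mul(Rational(1, 8), Add(Mul(Mul(f, f), y), -3)) = Mul(Rational(1, 8), Add(Mul(Pow(f, 2), y), -3)) = Mul(Rational(1, 8), Add(Mul(y, Pow(f, 2)), -3)) = Mul(Rational(1, 8), Add(-3, Mul(y, Pow(f, 2)))) = Add(Rational(-3, 8), Mul(Rational(1, 8), y, Pow(f, 2))))
Mul(Function('m')(170, -267), Pow(79783, -1)) = Mul(Add(Rational(-3, 8), Mul(Rational(1, 8), -267, Pow(170, 2))), Pow(79783, -1)) = Mul(Add(Rational(-3, 8), Mul(Rational(1, 8), -267, 28900)), Rational(1, 79783)) = Mul(Add(Rational(-3, 8), Rational(-1929075, 2)), Rational(1, 79783)) = Mul(Rational(-7716303, 8), Rational(1, 79783)) = Rational(-7716303, 638264)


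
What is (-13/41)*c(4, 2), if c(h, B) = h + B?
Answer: -78/41 ≈ -1.9024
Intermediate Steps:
c(h, B) = B + h
(-13/41)*c(4, 2) = (-13/41)*(2 + 4) = -13*1/41*6 = -13/41*6 = -78/41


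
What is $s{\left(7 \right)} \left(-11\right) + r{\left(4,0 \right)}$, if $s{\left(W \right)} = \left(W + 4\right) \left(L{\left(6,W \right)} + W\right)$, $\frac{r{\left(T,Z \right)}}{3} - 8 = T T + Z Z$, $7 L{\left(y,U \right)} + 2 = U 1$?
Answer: $- \frac{6030}{7} \approx -861.43$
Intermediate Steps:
$L{\left(y,U \right)} = - \frac{2}{7} + \frac{U}{7}$ ($L{\left(y,U \right)} = - \frac{2}{7} + \frac{U 1}{7} = - \frac{2}{7} + \frac{U}{7}$)
$r{\left(T,Z \right)} = 24 + 3 T^{2} + 3 Z^{2}$ ($r{\left(T,Z \right)} = 24 + 3 \left(T T + Z Z\right) = 24 + 3 \left(T^{2} + Z^{2}\right) = 24 + \left(3 T^{2} + 3 Z^{2}\right) = 24 + 3 T^{2} + 3 Z^{2}$)
$s{\left(W \right)} = \left(4 + W\right) \left(- \frac{2}{7} + \frac{8 W}{7}\right)$ ($s{\left(W \right)} = \left(W + 4\right) \left(\left(- \frac{2}{7} + \frac{W}{7}\right) + W\right) = \left(4 + W\right) \left(- \frac{2}{7} + \frac{8 W}{7}\right)$)
$s{\left(7 \right)} \left(-11\right) + r{\left(4,0 \right)} = \left(- \frac{8}{7} + \frac{8 \cdot 7^{2}}{7} + \frac{30}{7} \cdot 7\right) \left(-11\right) + \left(24 + 3 \cdot 4^{2} + 3 \cdot 0^{2}\right) = \left(- \frac{8}{7} + \frac{8}{7} \cdot 49 + 30\right) \left(-11\right) + \left(24 + 3 \cdot 16 + 3 \cdot 0\right) = \left(- \frac{8}{7} + 56 + 30\right) \left(-11\right) + \left(24 + 48 + 0\right) = \frac{594}{7} \left(-11\right) + 72 = - \frac{6534}{7} + 72 = - \frac{6030}{7}$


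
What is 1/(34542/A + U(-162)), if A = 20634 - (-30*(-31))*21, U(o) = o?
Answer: -184/24051 ≈ -0.0076504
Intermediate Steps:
A = 1104 (A = 20634 - 930*21 = 20634 - 1*19530 = 20634 - 19530 = 1104)
1/(34542/A + U(-162)) = 1/(34542/1104 - 162) = 1/(34542*(1/1104) - 162) = 1/(5757/184 - 162) = 1/(-24051/184) = -184/24051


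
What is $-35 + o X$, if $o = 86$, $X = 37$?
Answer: $3147$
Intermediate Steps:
$-35 + o X = -35 + 86 \cdot 37 = -35 + 3182 = 3147$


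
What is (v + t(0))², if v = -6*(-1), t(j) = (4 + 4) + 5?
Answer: 361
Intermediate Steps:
t(j) = 13 (t(j) = 8 + 5 = 13)
v = 6
(v + t(0))² = (6 + 13)² = 19² = 361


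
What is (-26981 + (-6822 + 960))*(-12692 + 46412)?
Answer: -1107465960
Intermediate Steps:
(-26981 + (-6822 + 960))*(-12692 + 46412) = (-26981 - 5862)*33720 = -32843*33720 = -1107465960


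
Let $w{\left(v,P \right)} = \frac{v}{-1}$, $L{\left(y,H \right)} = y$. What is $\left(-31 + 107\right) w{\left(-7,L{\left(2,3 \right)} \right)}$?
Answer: $532$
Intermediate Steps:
$w{\left(v,P \right)} = - v$ ($w{\left(v,P \right)} = v \left(-1\right) = - v$)
$\left(-31 + 107\right) w{\left(-7,L{\left(2,3 \right)} \right)} = \left(-31 + 107\right) \left(\left(-1\right) \left(-7\right)\right) = 76 \cdot 7 = 532$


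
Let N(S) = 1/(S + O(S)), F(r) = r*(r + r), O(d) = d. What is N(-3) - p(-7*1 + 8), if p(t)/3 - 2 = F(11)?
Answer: -4393/6 ≈ -732.17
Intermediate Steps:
F(r) = 2*r² (F(r) = r*(2*r) = 2*r²)
N(S) = 1/(2*S) (N(S) = 1/(S + S) = 1/(2*S))
p(t) = 732 (p(t) = 6 + 3*(2*11²) = 6 + 3*(2*121) = 6 + 3*242 = 6 + 726 = 732)
N(-3) - p(-7*1 + 8) = (½)/(-3) - 1*732 = (½)*(-⅓) - 732 = -⅙ - 732 = -4393/6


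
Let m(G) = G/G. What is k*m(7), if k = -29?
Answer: -29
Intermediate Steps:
m(G) = 1
k*m(7) = -29*1 = -29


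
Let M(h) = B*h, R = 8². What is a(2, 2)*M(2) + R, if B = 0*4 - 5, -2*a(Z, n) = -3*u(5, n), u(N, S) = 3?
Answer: 19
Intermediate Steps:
a(Z, n) = 9/2 (a(Z, n) = -(-3)*3/2 = -½*(-9) = 9/2)
B = -5 (B = 0 - 5 = -5)
R = 64
M(h) = -5*h
a(2, 2)*M(2) + R = 9*(-5*2)/2 + 64 = (9/2)*(-10) + 64 = -45 + 64 = 19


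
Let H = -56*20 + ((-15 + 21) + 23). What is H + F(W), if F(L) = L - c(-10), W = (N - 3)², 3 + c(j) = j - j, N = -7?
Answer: -988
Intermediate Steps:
c(j) = -3 (c(j) = -3 + (j - j) = -3 + 0 = -3)
W = 100 (W = (-7 - 3)² = (-10)² = 100)
F(L) = 3 + L (F(L) = L - 1*(-3) = L + 3 = 3 + L)
H = -1091 (H = -1120 + (6 + 23) = -1120 + 29 = -1091)
H + F(W) = -1091 + (3 + 100) = -1091 + 103 = -988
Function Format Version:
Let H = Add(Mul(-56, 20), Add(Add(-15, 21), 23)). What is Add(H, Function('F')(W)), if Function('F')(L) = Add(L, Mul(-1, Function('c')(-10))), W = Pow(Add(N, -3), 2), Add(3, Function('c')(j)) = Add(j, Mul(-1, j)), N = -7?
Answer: -988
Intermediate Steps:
Function('c')(j) = -3 (Function('c')(j) = Add(-3, Add(j, Mul(-1, j))) = Add(-3, 0) = -3)
W = 100 (W = Pow(Add(-7, -3), 2) = Pow(-10, 2) = 100)
Function('F')(L) = Add(3, L) (Function('F')(L) = Add(L, Mul(-1, -3)) = Add(L, 3) = Add(3, L))
H = -1091 (H = Add(-1120, Add(6, 23)) = Add(-1120, 29) = -1091)
Add(H, Function('F')(W)) = Add(-1091, Add(3, 100)) = Add(-1091, 103) = -988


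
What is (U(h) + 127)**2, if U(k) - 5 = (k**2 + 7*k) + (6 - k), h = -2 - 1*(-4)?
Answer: 23716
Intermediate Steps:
h = 2 (h = -2 + 4 = 2)
U(k) = 11 + k**2 + 6*k (U(k) = 5 + ((k**2 + 7*k) + (6 - k)) = 5 + (6 + k**2 + 6*k) = 11 + k**2 + 6*k)
(U(h) + 127)**2 = ((11 + 2**2 + 6*2) + 127)**2 = ((11 + 4 + 12) + 127)**2 = (27 + 127)**2 = 154**2 = 23716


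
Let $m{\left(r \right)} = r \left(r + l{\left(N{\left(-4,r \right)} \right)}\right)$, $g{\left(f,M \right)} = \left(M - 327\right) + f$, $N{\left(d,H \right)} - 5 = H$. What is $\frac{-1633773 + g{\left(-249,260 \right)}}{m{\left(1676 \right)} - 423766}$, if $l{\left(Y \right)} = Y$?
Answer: $- \frac{1634089}{5202566} \approx -0.31409$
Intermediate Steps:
$N{\left(d,H \right)} = 5 + H$
$g{\left(f,M \right)} = -327 + M + f$ ($g{\left(f,M \right)} = \left(-327 + M\right) + f = -327 + M + f$)
$m{\left(r \right)} = r \left(5 + 2 r\right)$ ($m{\left(r \right)} = r \left(r + \left(5 + r\right)\right) = r \left(5 + 2 r\right)$)
$\frac{-1633773 + g{\left(-249,260 \right)}}{m{\left(1676 \right)} - 423766} = \frac{-1633773 - 316}{1676 \left(5 + 2 \cdot 1676\right) - 423766} = \frac{-1633773 - 316}{1676 \left(5 + 3352\right) - 423766} = - \frac{1634089}{1676 \cdot 3357 - 423766} = - \frac{1634089}{5626332 - 423766} = - \frac{1634089}{5202566}$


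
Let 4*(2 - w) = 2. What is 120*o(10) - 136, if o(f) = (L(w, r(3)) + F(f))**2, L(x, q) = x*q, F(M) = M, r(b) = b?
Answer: 25094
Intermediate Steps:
w = 3/2 (w = 2 - 1/4*2 = 2 - 1/2 = 3/2 ≈ 1.5000)
L(x, q) = q*x
o(f) = (9/2 + f)**2 (o(f) = (3*(3/2) + f)**2 = (9/2 + f)**2)
120*o(10) - 136 = 120*((9 + 2*10)**2/4) - 136 = 120*((9 + 20)**2/4) - 136 = 120*((1/4)*29**2) - 136 = 120*((1/4)*841) - 136 = 120*(841/4) - 136 = 25230 - 136 = 25094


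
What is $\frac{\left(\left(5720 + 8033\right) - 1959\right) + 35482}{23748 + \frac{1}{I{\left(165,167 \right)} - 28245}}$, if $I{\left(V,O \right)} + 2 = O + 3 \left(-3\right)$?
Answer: $\frac{1327935564}{667057571} \approx 1.9907$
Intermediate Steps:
$I{\left(V,O \right)} = -11 + O$ ($I{\left(V,O \right)} = -2 + \left(O + 3 \left(-3\right)\right) = -2 + \left(O - 9\right) = -2 + \left(-9 + O\right) = -11 + O$)
$\frac{\left(\left(5720 + 8033\right) - 1959\right) + 35482}{23748 + \frac{1}{I{\left(165,167 \right)} - 28245}} = \frac{\left(\left(5720 + 8033\right) - 1959\right) + 35482}{23748 + \frac{1}{\left(-11 + 167\right) - 28245}} = \frac{\left(13753 - 1959\right) + 35482}{23748 + \frac{1}{156 - 28245}} = \frac{11794 + 35482}{23748 + \frac{1}{-28089}} = \frac{47276}{23748 - \frac{1}{28089}} = \frac{47276}{\frac{667057571}{28089}} = 47276 \cdot \frac{28089}{667057571} = \frac{1327935564}{667057571}$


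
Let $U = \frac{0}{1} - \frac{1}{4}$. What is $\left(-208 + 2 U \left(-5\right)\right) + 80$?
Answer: $- \frac{251}{2} \approx -125.5$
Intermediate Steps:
$U = - \frac{1}{4}$ ($U = 0 \cdot 1 - \frac{1}{4} = 0 - \frac{1}{4} = - \frac{1}{4} \approx -0.25$)
$\left(-208 + 2 U \left(-5\right)\right) + 80 = \left(-208 + 2 \left(- \frac{1}{4}\right) \left(-5\right)\right) + 80 = \left(-208 - - \frac{5}{2}\right) + 80 = \left(-208 + \frac{5}{2}\right) + 80 = - \frac{411}{2} + 80 = - \frac{251}{2}$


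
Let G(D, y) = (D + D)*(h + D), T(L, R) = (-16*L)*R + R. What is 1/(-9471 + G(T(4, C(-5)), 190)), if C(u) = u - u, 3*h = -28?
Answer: -1/9471 ≈ -0.00010559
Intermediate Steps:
h = -28/3 (h = (⅓)*(-28) = -28/3 ≈ -9.3333)
C(u) = 0
T(L, R) = R - 16*L*R (T(L, R) = -16*L*R + R = R - 16*L*R)
G(D, y) = 2*D*(-28/3 + D) (G(D, y) = (D + D)*(-28/3 + D) = (2*D)*(-28/3 + D) = 2*D*(-28/3 + D))
1/(-9471 + G(T(4, C(-5)), 190)) = 1/(-9471 + 2*(0*(1 - 16*4))*(-28 + 3*(0*(1 - 16*4)))/3) = 1/(-9471 + 2*(0*(1 - 64))*(-28 + 3*(0*(1 - 64)))/3) = 1/(-9471 + 2*(0*(-63))*(-28 + 3*(0*(-63)))/3) = 1/(-9471 + (⅔)*0*(-28 + 3*0)) = 1/(-9471 + (⅔)*0*(-28 + 0)) = 1/(-9471 + (⅔)*0*(-28)) = 1/(-9471 + 0) = 1/(-9471) = -1/9471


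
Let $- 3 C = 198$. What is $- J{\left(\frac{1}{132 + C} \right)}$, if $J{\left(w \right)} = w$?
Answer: $- \frac{1}{66} \approx -0.015152$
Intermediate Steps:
$C = -66$ ($C = \left(- \frac{1}{3}\right) 198 = -66$)
$- J{\left(\frac{1}{132 + C} \right)} = - \frac{1}{132 - 66} = - \frac{1}{66}$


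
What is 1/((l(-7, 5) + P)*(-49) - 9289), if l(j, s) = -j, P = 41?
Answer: -1/11641 ≈ -8.5903e-5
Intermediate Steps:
1/((l(-7, 5) + P)*(-49) - 9289) = 1/((-1*(-7) + 41)*(-49) - 9289) = 1/((7 + 41)*(-49) - 9289) = 1/(48*(-49) - 9289) = 1/(-2352 - 9289) = 1/(-11641) = -1/11641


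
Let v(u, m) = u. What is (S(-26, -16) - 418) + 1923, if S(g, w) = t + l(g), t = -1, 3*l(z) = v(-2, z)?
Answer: 4510/3 ≈ 1503.3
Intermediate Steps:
l(z) = -⅔ (l(z) = (⅓)*(-2) = -⅔)
S(g, w) = -5/3 (S(g, w) = -1 - ⅔ = -5/3)
(S(-26, -16) - 418) + 1923 = (-5/3 - 418) + 1923 = -1259/3 + 1923 = 4510/3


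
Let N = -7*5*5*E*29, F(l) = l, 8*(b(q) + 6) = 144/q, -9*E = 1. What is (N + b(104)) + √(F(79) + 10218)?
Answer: 261173/468 + √10297 ≈ 659.54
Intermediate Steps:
E = -⅑ (E = -⅑*1 = -⅑ ≈ -0.11111)
b(q) = -6 + 18/q (b(q) = -6 + (144/q)/8 = -6 + 18/q)
N = 5075/9 (N = -7*5*5*(-1)/9*29 = -175*(-1)/9*29 = -7*(-25/9)*29 = (175/9)*29 = 5075/9 ≈ 563.89)
(N + b(104)) + √(F(79) + 10218) = (5075/9 + (-6 + 18/104)) + √(79 + 10218) = (5075/9 + (-6 + 18*(1/104))) + √10297 = (5075/9 + (-6 + 9/52)) + √10297 = (5075/9 - 303/52) + √10297 = 261173/468 + √10297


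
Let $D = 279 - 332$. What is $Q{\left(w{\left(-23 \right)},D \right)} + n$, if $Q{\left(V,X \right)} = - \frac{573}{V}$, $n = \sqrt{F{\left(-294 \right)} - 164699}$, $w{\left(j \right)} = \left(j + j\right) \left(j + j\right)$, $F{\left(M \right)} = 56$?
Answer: $- \frac{573}{2116} + i \sqrt{164643} \approx -0.27079 + 405.76 i$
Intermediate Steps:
$D = -53$ ($D = 279 - 332 = -53$)
$w{\left(j \right)} = 4 j^{2}$ ($w{\left(j \right)} = 2 j 2 j = 4 j^{2}$)
$n = i \sqrt{164643}$ ($n = \sqrt{56 - 164699} = \sqrt{-164643} = i \sqrt{164643} \approx 405.76 i$)
$Q{\left(w{\left(-23 \right)},D \right)} + n = - \frac{573}{4 \left(-23\right)^{2}} + i \sqrt{164643} = - \frac{573}{4 \cdot 529} + i \sqrt{164643} = - \frac{573}{2116} + i \sqrt{164643}$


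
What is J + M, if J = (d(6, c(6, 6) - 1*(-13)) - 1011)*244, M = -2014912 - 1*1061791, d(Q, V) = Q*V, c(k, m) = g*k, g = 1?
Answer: -3295571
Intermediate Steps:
c(k, m) = k (c(k, m) = 1*k = k)
M = -3076703 (M = -2014912 - 1061791 = -3076703)
J = -218868 (J = (6*(6 - 1*(-13)) - 1011)*244 = (6*(6 + 13) - 1011)*244 = (6*19 - 1011)*244 = (114 - 1011)*244 = -897*244 = -218868)
J + M = -218868 - 3076703 = -3295571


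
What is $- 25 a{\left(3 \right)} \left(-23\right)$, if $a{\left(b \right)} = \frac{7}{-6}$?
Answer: $- \frac{4025}{6} \approx -670.83$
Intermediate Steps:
$a{\left(b \right)} = - \frac{7}{6}$ ($a{\left(b \right)} = 7 \left(- \frac{1}{6}\right) = - \frac{7}{6}$)
$- 25 a{\left(3 \right)} \left(-23\right) = \left(-25\right) \left(- \frac{7}{6}\right) \left(-23\right) = \frac{175}{6} \left(-23\right) = - \frac{4025}{6}$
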